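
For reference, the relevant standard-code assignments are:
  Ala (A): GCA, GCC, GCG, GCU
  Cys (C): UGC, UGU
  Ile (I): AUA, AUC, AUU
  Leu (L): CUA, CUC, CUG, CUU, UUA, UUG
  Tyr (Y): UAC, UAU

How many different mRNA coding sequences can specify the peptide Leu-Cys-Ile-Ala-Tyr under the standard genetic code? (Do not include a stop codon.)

Leu: 6 codons.
Cys: 2 codons.
Ile: 3 codons.
Ala: 4 codons.
Tyr: 2 codons.
6 × 2 × 3 × 4 × 2 = 288.

288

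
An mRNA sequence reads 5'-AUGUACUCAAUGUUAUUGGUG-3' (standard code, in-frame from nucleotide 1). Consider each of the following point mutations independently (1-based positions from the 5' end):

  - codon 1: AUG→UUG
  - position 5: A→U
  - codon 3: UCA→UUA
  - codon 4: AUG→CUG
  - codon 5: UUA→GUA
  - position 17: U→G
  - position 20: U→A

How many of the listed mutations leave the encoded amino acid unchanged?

0

Codon 1: AUG (Met) → UUG (Leu) — missense.
Codon 2: UAC (Tyr) → UUC (Phe) — missense.
Codon 3: UCA (Ser) → UUA (Leu) — missense.
Codon 4: AUG (Met) → CUG (Leu) — missense.
Codon 5: UUA (Leu) → GUA (Val) — missense.
Codon 6: UUG (Leu) → UGG (Trp) — missense.
Codon 7: GUG (Val) → GAG (Glu) — missense.
Synonymous: 0 of 7.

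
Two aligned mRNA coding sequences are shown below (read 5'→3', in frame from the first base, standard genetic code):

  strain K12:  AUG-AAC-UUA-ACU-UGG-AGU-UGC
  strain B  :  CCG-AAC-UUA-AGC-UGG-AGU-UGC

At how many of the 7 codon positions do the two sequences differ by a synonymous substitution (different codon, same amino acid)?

0

Codon 1: AUG Met / CCG Pro — nonsynonymous.
Codon 2: AAC Asn / AAC Asn — identical.
Codon 3: UUA Leu / UUA Leu — identical.
Codon 4: ACU Thr / AGC Ser — nonsynonymous.
Codon 5: UGG Trp / UGG Trp — identical.
Codon 6: AGU Ser / AGU Ser — identical.
Codon 7: UGC Cys / UGC Cys — identical.
Synonymous differences: 0.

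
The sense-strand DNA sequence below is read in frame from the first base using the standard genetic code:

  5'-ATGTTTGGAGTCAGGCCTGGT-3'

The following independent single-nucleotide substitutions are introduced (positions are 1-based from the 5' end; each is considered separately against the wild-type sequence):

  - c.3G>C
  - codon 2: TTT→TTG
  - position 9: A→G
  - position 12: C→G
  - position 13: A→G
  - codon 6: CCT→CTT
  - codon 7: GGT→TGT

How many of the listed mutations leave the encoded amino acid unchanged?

Codon 1: ATG (Met) → ATC (Ile) — missense.
Codon 2: TTT (Phe) → TTG (Leu) — missense.
Codon 3: GGA (Gly) → GGG (Gly) — synonymous.
Codon 4: GTC (Val) → GTG (Val) — synonymous.
Codon 5: AGG (Arg) → GGG (Gly) — missense.
Codon 6: CCT (Pro) → CTT (Leu) — missense.
Codon 7: GGT (Gly) → TGT (Cys) — missense.
Synonymous: 2 of 7.

2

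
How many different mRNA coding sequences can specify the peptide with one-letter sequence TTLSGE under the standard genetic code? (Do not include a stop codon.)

Thr: 4 codons.
Thr: 4 codons.
Leu: 6 codons.
Ser: 6 codons.
Gly: 4 codons.
Glu: 2 codons.
4 × 4 × 6 × 6 × 4 × 2 = 4608.

4608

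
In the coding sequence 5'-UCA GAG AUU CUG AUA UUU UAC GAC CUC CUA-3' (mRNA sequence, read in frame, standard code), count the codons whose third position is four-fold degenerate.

4

Codon 1 UCA (Ser): third position 4-fold.
Codon 2 GAG (Glu): third position 2-fold.
Codon 3 AUU (Ile): third position 3-fold.
Codon 4 CUG (Leu): third position 4-fold.
Codon 5 AUA (Ile): third position 3-fold.
Codon 6 UUU (Phe): third position 2-fold.
Codon 7 UAC (Tyr): third position 2-fold.
Codon 8 GAC (Asp): third position 2-fold.
Codon 9 CUC (Leu): third position 4-fold.
Codon 10 CUA (Leu): third position 4-fold.
Four-fold degenerate third positions: 4.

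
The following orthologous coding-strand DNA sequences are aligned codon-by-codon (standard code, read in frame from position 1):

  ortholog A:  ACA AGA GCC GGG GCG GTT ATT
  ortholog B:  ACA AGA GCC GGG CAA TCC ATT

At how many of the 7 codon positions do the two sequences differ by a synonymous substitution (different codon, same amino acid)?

0

Codon 1: ACA Thr / ACA Thr — identical.
Codon 2: AGA Arg / AGA Arg — identical.
Codon 3: GCC Ala / GCC Ala — identical.
Codon 4: GGG Gly / GGG Gly — identical.
Codon 5: GCG Ala / CAA Gln — nonsynonymous.
Codon 6: GTT Val / TCC Ser — nonsynonymous.
Codon 7: ATT Ile / ATT Ile — identical.
Synonymous differences: 0.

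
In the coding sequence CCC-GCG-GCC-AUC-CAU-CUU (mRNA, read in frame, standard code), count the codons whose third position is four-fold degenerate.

Codon 1 CCC (Pro): third position 4-fold.
Codon 2 GCG (Ala): third position 4-fold.
Codon 3 GCC (Ala): third position 4-fold.
Codon 4 AUC (Ile): third position 3-fold.
Codon 5 CAU (His): third position 2-fold.
Codon 6 CUU (Leu): third position 4-fold.
Four-fold degenerate third positions: 4.

4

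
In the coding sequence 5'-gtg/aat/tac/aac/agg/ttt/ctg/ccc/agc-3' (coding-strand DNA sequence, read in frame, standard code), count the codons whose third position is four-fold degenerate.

3

Codon 1 GTG (Val): third position 4-fold.
Codon 2 AAT (Asn): third position 2-fold.
Codon 3 TAC (Tyr): third position 2-fold.
Codon 4 AAC (Asn): third position 2-fold.
Codon 5 AGG (Arg): third position 2-fold.
Codon 6 TTT (Phe): third position 2-fold.
Codon 7 CTG (Leu): third position 4-fold.
Codon 8 CCC (Pro): third position 4-fold.
Codon 9 AGC (Ser): third position 2-fold.
Four-fold degenerate third positions: 3.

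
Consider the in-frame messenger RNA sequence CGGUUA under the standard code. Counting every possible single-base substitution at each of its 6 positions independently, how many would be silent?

Codon 1 (CGG, Arg): 4 synonymous substitutions.
Codon 2 (UUA, Leu): 2 synonymous substitutions.
Total: 4 + 2 = 6.

6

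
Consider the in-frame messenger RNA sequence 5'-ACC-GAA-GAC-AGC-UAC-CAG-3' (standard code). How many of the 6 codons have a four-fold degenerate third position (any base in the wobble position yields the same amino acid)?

Codon 1 ACC (Thr): third position 4-fold.
Codon 2 GAA (Glu): third position 2-fold.
Codon 3 GAC (Asp): third position 2-fold.
Codon 4 AGC (Ser): third position 2-fold.
Codon 5 UAC (Tyr): third position 2-fold.
Codon 6 CAG (Gln): third position 2-fold.
Four-fold degenerate third positions: 1.

1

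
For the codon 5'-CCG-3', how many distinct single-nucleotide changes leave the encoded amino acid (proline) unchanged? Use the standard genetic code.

Position 1: none → 0 synonymous.
Position 2: none → 0 synonymous.
Position 3: CCT, CCC, CCA → 3 synonymous.
Total: 0 + 0 + 3 = 3.

3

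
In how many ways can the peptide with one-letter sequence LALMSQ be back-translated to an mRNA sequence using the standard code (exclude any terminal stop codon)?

1728

Leu: 6 codons.
Ala: 4 codons.
Leu: 6 codons.
Met: 1 codon.
Ser: 6 codons.
Gln: 2 codons.
6 × 4 × 6 × 1 × 6 × 2 = 1728.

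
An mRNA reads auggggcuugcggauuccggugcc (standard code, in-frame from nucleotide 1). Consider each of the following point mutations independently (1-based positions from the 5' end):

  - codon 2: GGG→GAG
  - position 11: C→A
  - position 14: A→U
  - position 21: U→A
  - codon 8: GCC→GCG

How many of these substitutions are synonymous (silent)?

Codon 2: GGG (Gly) → GAG (Glu) — missense.
Codon 4: GCG (Ala) → GAG (Glu) — missense.
Codon 5: GAU (Asp) → GUU (Val) — missense.
Codon 7: GGU (Gly) → GGA (Gly) — synonymous.
Codon 8: GCC (Ala) → GCG (Ala) — synonymous.
Synonymous: 2 of 5.

2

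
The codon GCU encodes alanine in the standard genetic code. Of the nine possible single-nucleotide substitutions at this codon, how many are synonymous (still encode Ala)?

Position 1: none → 0 synonymous.
Position 2: none → 0 synonymous.
Position 3: GCC, GCA, GCG → 3 synonymous.
Total: 0 + 0 + 3 = 3.

3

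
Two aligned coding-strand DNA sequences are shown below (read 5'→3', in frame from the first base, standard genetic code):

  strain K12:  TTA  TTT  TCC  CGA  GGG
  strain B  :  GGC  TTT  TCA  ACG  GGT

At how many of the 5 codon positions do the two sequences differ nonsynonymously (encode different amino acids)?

2

Codon 1: TTA Leu / GGC Gly — nonsynonymous.
Codon 2: TTT Phe / TTT Phe — identical.
Codon 3: TCC Ser / TCA Ser — synonymous.
Codon 4: CGA Arg / ACG Thr — nonsynonymous.
Codon 5: GGG Gly / GGT Gly — synonymous.
Nonsynonymous differences: 2.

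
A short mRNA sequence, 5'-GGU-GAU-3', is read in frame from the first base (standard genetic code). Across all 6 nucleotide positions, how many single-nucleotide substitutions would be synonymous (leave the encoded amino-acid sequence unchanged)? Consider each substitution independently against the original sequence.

4

Codon 1 (GGU, Gly): 3 synonymous substitutions.
Codon 2 (GAU, Asp): 1 synonymous substitution.
Total: 3 + 1 = 4.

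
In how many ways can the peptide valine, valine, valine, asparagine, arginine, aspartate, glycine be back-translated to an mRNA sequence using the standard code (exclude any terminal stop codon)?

6144

Val: 4 codons.
Val: 4 codons.
Val: 4 codons.
Asn: 2 codons.
Arg: 6 codons.
Asp: 2 codons.
Gly: 4 codons.
4 × 4 × 4 × 2 × 6 × 2 × 4 = 6144.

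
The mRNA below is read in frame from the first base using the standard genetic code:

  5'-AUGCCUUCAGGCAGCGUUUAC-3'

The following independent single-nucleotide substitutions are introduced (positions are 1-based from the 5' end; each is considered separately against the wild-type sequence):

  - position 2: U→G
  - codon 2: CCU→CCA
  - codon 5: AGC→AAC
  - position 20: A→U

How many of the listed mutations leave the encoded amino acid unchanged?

Codon 1: AUG (Met) → AGG (Arg) — missense.
Codon 2: CCU (Pro) → CCA (Pro) — synonymous.
Codon 5: AGC (Ser) → AAC (Asn) — missense.
Codon 7: UAC (Tyr) → UUC (Phe) — missense.
Synonymous: 1 of 4.

1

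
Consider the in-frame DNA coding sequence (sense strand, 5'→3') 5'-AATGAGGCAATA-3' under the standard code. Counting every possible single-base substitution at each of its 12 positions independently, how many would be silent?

Codon 1 (AAT, Asn): 1 synonymous substitution.
Codon 2 (GAG, Glu): 1 synonymous substitution.
Codon 3 (GCA, Ala): 3 synonymous substitutions.
Codon 4 (ATA, Ile): 2 synonymous substitutions.
Total: 1 + 1 + 3 + 2 = 7.

7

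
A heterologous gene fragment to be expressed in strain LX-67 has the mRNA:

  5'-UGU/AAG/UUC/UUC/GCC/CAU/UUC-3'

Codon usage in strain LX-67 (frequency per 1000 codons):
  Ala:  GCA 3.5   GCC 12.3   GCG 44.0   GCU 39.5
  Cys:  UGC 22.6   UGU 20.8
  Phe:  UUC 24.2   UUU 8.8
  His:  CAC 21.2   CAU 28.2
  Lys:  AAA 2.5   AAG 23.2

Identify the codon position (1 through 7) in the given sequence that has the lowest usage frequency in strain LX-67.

Codon 1 UGU (Cys): 20.8 per 1000.
Codon 2 AAG (Lys): 23.2 per 1000.
Codon 3 UUC (Phe): 24.2 per 1000.
Codon 4 UUC (Phe): 24.2 per 1000.
Codon 5 GCC (Ala): 12.3 per 1000.
Codon 6 CAU (His): 28.2 per 1000.
Codon 7 UUC (Phe): 24.2 per 1000.
Lowest frequency is 12.3 at codon 5.

5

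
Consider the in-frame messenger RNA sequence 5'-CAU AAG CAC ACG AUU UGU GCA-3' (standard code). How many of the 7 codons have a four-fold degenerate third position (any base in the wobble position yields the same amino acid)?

Codon 1 CAU (His): third position 2-fold.
Codon 2 AAG (Lys): third position 2-fold.
Codon 3 CAC (His): third position 2-fold.
Codon 4 ACG (Thr): third position 4-fold.
Codon 5 AUU (Ile): third position 3-fold.
Codon 6 UGU (Cys): third position 2-fold.
Codon 7 GCA (Ala): third position 4-fold.
Four-fold degenerate third positions: 2.

2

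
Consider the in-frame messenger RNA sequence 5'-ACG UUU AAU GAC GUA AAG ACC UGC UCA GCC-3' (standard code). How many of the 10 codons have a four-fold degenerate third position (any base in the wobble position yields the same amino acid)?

5

Codon 1 ACG (Thr): third position 4-fold.
Codon 2 UUU (Phe): third position 2-fold.
Codon 3 AAU (Asn): third position 2-fold.
Codon 4 GAC (Asp): third position 2-fold.
Codon 5 GUA (Val): third position 4-fold.
Codon 6 AAG (Lys): third position 2-fold.
Codon 7 ACC (Thr): third position 4-fold.
Codon 8 UGC (Cys): third position 2-fold.
Codon 9 UCA (Ser): third position 4-fold.
Codon 10 GCC (Ala): third position 4-fold.
Four-fold degenerate third positions: 5.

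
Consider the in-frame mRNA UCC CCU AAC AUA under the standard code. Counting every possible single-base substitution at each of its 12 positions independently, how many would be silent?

9

Codon 1 (UCC, Ser): 3 synonymous substitutions.
Codon 2 (CCU, Pro): 3 synonymous substitutions.
Codon 3 (AAC, Asn): 1 synonymous substitution.
Codon 4 (AUA, Ile): 2 synonymous substitutions.
Total: 3 + 3 + 1 + 2 = 9.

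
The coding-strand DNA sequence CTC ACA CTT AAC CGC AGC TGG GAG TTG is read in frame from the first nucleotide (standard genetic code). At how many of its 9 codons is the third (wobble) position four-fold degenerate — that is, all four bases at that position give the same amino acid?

Codon 1 CTC (Leu): third position 4-fold.
Codon 2 ACA (Thr): third position 4-fold.
Codon 3 CTT (Leu): third position 4-fold.
Codon 4 AAC (Asn): third position 2-fold.
Codon 5 CGC (Arg): third position 4-fold.
Codon 6 AGC (Ser): third position 2-fold.
Codon 7 TGG (Trp): third position 1-fold.
Codon 8 GAG (Glu): third position 2-fold.
Codon 9 TTG (Leu): third position 2-fold.
Four-fold degenerate third positions: 4.

4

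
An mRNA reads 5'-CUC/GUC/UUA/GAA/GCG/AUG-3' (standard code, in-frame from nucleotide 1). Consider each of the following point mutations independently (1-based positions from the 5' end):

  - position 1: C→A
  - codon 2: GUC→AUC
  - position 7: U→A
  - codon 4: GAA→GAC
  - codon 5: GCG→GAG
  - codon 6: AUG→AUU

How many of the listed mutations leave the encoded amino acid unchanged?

0

Codon 1: CUC (Leu) → AUC (Ile) — missense.
Codon 2: GUC (Val) → AUC (Ile) — missense.
Codon 3: UUA (Leu) → AUA (Ile) — missense.
Codon 4: GAA (Glu) → GAC (Asp) — missense.
Codon 5: GCG (Ala) → GAG (Glu) — missense.
Codon 6: AUG (Met) → AUU (Ile) — missense.
Synonymous: 0 of 6.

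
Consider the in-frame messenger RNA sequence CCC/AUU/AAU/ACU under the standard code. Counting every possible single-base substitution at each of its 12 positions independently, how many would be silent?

Codon 1 (CCC, Pro): 3 synonymous substitutions.
Codon 2 (AUU, Ile): 2 synonymous substitutions.
Codon 3 (AAU, Asn): 1 synonymous substitution.
Codon 4 (ACU, Thr): 3 synonymous substitutions.
Total: 3 + 2 + 1 + 3 = 9.

9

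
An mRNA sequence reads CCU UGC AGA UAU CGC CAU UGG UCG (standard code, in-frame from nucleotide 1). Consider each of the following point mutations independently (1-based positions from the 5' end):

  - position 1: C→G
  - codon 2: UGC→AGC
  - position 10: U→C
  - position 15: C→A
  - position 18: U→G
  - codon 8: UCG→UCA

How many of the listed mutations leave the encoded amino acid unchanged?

2

Codon 1: CCU (Pro) → GCU (Ala) — missense.
Codon 2: UGC (Cys) → AGC (Ser) — missense.
Codon 4: UAU (Tyr) → CAU (His) — missense.
Codon 5: CGC (Arg) → CGA (Arg) — synonymous.
Codon 6: CAU (His) → CAG (Gln) — missense.
Codon 8: UCG (Ser) → UCA (Ser) — synonymous.
Synonymous: 2 of 6.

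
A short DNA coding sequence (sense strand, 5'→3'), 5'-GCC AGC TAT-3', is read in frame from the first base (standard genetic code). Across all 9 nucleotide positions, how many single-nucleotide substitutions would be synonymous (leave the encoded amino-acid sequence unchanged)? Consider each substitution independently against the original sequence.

5

Codon 1 (GCC, Ala): 3 synonymous substitutions.
Codon 2 (AGC, Ser): 1 synonymous substitution.
Codon 3 (TAT, Tyr): 1 synonymous substitution.
Total: 3 + 1 + 1 = 5.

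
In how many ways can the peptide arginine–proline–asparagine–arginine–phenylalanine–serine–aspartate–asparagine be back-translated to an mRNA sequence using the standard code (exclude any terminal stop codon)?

13824

Arg: 6 codons.
Pro: 4 codons.
Asn: 2 codons.
Arg: 6 codons.
Phe: 2 codons.
Ser: 6 codons.
Asp: 2 codons.
Asn: 2 codons.
6 × 4 × 2 × 6 × 2 × 6 × 2 × 2 = 13824.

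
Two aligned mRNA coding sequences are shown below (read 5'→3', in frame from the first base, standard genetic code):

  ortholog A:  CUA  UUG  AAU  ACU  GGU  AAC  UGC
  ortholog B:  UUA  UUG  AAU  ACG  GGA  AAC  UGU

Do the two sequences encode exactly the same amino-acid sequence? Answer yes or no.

Codon 1: CUA Leu / UUA Leu — synonymous.
Codon 2: UUG Leu / UUG Leu — identical.
Codon 3: AAU Asn / AAU Asn — identical.
Codon 4: ACU Thr / ACG Thr — synonymous.
Codon 5: GGU Gly / GGA Gly — synonymous.
Codon 6: AAC Asn / AAC Asn — identical.
Codon 7: UGC Cys / UGU Cys — synonymous.
Nonsynonymous differences: 0 → same protein.

yes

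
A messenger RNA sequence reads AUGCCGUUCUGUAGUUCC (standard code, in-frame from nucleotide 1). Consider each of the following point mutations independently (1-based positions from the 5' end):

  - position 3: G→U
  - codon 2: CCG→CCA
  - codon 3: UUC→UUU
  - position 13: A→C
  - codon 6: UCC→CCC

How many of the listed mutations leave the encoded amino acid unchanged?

Codon 1: AUG (Met) → AUU (Ile) — missense.
Codon 2: CCG (Pro) → CCA (Pro) — synonymous.
Codon 3: UUC (Phe) → UUU (Phe) — synonymous.
Codon 5: AGU (Ser) → CGU (Arg) — missense.
Codon 6: UCC (Ser) → CCC (Pro) — missense.
Synonymous: 2 of 5.

2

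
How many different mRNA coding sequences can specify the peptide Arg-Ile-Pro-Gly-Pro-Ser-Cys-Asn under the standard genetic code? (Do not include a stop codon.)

27648

Arg: 6 codons.
Ile: 3 codons.
Pro: 4 codons.
Gly: 4 codons.
Pro: 4 codons.
Ser: 6 codons.
Cys: 2 codons.
Asn: 2 codons.
6 × 3 × 4 × 4 × 4 × 6 × 2 × 2 = 27648.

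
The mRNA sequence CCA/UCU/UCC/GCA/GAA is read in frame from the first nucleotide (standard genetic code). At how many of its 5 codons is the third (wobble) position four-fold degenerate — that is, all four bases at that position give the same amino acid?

Codon 1 CCA (Pro): third position 4-fold.
Codon 2 UCU (Ser): third position 4-fold.
Codon 3 UCC (Ser): third position 4-fold.
Codon 4 GCA (Ala): third position 4-fold.
Codon 5 GAA (Glu): third position 2-fold.
Four-fold degenerate third positions: 4.

4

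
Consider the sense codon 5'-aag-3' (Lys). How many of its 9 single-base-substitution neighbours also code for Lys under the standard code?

Position 1: none → 0 synonymous.
Position 2: none → 0 synonymous.
Position 3: AAA → 1 synonymous.
Total: 0 + 0 + 1 = 1.

1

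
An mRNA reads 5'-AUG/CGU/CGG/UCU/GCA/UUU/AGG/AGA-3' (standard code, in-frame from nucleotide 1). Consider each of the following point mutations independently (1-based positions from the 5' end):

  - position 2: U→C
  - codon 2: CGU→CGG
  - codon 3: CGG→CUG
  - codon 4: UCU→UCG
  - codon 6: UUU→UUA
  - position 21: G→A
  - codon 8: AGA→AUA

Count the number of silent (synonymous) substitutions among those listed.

Codon 1: AUG (Met) → ACG (Thr) — missense.
Codon 2: CGU (Arg) → CGG (Arg) — synonymous.
Codon 3: CGG (Arg) → CUG (Leu) — missense.
Codon 4: UCU (Ser) → UCG (Ser) — synonymous.
Codon 6: UUU (Phe) → UUA (Leu) — missense.
Codon 7: AGG (Arg) → AGA (Arg) — synonymous.
Codon 8: AGA (Arg) → AUA (Ile) — missense.
Synonymous: 3 of 7.

3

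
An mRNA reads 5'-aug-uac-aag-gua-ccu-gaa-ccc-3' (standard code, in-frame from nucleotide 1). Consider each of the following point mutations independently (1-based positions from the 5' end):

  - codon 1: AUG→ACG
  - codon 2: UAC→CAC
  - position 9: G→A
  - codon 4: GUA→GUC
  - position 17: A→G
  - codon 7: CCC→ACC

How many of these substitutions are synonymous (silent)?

Codon 1: AUG (Met) → ACG (Thr) — missense.
Codon 2: UAC (Tyr) → CAC (His) — missense.
Codon 3: AAG (Lys) → AAA (Lys) — synonymous.
Codon 4: GUA (Val) → GUC (Val) — synonymous.
Codon 6: GAA (Glu) → GGA (Gly) — missense.
Codon 7: CCC (Pro) → ACC (Thr) — missense.
Synonymous: 2 of 6.

2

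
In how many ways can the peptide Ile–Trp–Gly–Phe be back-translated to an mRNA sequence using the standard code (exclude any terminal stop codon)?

Ile: 3 codons.
Trp: 1 codon.
Gly: 4 codons.
Phe: 2 codons.
3 × 1 × 4 × 2 = 24.

24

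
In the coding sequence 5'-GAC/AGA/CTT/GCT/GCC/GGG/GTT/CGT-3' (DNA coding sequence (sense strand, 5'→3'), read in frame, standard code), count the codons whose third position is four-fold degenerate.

Codon 1 GAC (Asp): third position 2-fold.
Codon 2 AGA (Arg): third position 2-fold.
Codon 3 CTT (Leu): third position 4-fold.
Codon 4 GCT (Ala): third position 4-fold.
Codon 5 GCC (Ala): third position 4-fold.
Codon 6 GGG (Gly): third position 4-fold.
Codon 7 GTT (Val): third position 4-fold.
Codon 8 CGT (Arg): third position 4-fold.
Four-fold degenerate third positions: 6.

6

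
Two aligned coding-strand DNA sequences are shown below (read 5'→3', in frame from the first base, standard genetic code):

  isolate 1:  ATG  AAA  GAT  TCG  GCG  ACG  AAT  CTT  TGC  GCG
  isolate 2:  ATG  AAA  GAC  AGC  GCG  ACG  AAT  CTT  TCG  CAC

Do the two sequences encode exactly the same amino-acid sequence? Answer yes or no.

no

Codon 1: ATG Met / ATG Met — identical.
Codon 2: AAA Lys / AAA Lys — identical.
Codon 3: GAT Asp / GAC Asp — synonymous.
Codon 4: TCG Ser / AGC Ser — synonymous.
Codon 5: GCG Ala / GCG Ala — identical.
Codon 6: ACG Thr / ACG Thr — identical.
Codon 7: AAT Asn / AAT Asn — identical.
Codon 8: CTT Leu / CTT Leu — identical.
Codon 9: TGC Cys / TCG Ser — nonsynonymous.
Codon 10: GCG Ala / CAC His — nonsynonymous.
Nonsynonymous differences: 2 → different protein.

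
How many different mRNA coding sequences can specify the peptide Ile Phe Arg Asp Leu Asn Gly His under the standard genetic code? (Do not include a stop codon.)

Ile: 3 codons.
Phe: 2 codons.
Arg: 6 codons.
Asp: 2 codons.
Leu: 6 codons.
Asn: 2 codons.
Gly: 4 codons.
His: 2 codons.
3 × 2 × 6 × 2 × 6 × 2 × 4 × 2 = 6912.

6912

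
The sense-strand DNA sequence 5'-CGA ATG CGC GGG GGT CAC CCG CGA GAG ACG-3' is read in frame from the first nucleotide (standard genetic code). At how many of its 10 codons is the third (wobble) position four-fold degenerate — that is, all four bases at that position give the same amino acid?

7

Codon 1 CGA (Arg): third position 4-fold.
Codon 2 ATG (Met): third position 1-fold.
Codon 3 CGC (Arg): third position 4-fold.
Codon 4 GGG (Gly): third position 4-fold.
Codon 5 GGT (Gly): third position 4-fold.
Codon 6 CAC (His): third position 2-fold.
Codon 7 CCG (Pro): third position 4-fold.
Codon 8 CGA (Arg): third position 4-fold.
Codon 9 GAG (Glu): third position 2-fold.
Codon 10 ACG (Thr): third position 4-fold.
Four-fold degenerate third positions: 7.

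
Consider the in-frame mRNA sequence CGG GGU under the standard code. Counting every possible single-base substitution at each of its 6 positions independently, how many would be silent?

7

Codon 1 (CGG, Arg): 4 synonymous substitutions.
Codon 2 (GGU, Gly): 3 synonymous substitutions.
Total: 4 + 3 = 7.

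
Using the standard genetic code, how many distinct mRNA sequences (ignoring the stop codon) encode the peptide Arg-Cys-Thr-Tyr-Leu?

576

Arg: 6 codons.
Cys: 2 codons.
Thr: 4 codons.
Tyr: 2 codons.
Leu: 6 codons.
6 × 2 × 4 × 2 × 6 = 576.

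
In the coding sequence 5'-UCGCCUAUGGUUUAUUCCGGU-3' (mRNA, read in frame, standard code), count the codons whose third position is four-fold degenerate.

5

Codon 1 UCG (Ser): third position 4-fold.
Codon 2 CCU (Pro): third position 4-fold.
Codon 3 AUG (Met): third position 1-fold.
Codon 4 GUU (Val): third position 4-fold.
Codon 5 UAU (Tyr): third position 2-fold.
Codon 6 UCC (Ser): third position 4-fold.
Codon 7 GGU (Gly): third position 4-fold.
Four-fold degenerate third positions: 5.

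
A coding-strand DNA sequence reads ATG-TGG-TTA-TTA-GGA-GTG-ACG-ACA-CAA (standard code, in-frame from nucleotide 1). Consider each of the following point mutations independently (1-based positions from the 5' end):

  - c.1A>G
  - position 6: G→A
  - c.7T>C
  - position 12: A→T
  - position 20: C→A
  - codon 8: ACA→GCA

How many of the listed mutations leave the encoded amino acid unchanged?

Codon 1: ATG (Met) → GTG (Val) — missense.
Codon 2: TGG (Trp) → TGA (Stop) — nonsense.
Codon 3: TTA (Leu) → CTA (Leu) — synonymous.
Codon 4: TTA (Leu) → TTT (Phe) — missense.
Codon 7: ACG (Thr) → AAG (Lys) — missense.
Codon 8: ACA (Thr) → GCA (Ala) — missense.
Synonymous: 1 of 6.

1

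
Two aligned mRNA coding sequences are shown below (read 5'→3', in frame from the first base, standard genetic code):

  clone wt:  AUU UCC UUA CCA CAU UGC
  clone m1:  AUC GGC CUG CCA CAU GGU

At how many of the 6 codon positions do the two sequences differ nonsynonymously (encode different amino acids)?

2

Codon 1: AUU Ile / AUC Ile — synonymous.
Codon 2: UCC Ser / GGC Gly — nonsynonymous.
Codon 3: UUA Leu / CUG Leu — synonymous.
Codon 4: CCA Pro / CCA Pro — identical.
Codon 5: CAU His / CAU His — identical.
Codon 6: UGC Cys / GGU Gly — nonsynonymous.
Nonsynonymous differences: 2.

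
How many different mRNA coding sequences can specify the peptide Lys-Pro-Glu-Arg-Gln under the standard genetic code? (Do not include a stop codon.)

Lys: 2 codons.
Pro: 4 codons.
Glu: 2 codons.
Arg: 6 codons.
Gln: 2 codons.
2 × 4 × 2 × 6 × 2 = 192.

192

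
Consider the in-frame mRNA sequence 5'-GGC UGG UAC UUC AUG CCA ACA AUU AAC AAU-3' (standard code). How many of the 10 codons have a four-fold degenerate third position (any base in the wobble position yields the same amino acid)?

3

Codon 1 GGC (Gly): third position 4-fold.
Codon 2 UGG (Trp): third position 1-fold.
Codon 3 UAC (Tyr): third position 2-fold.
Codon 4 UUC (Phe): third position 2-fold.
Codon 5 AUG (Met): third position 1-fold.
Codon 6 CCA (Pro): third position 4-fold.
Codon 7 ACA (Thr): third position 4-fold.
Codon 8 AUU (Ile): third position 3-fold.
Codon 9 AAC (Asn): third position 2-fold.
Codon 10 AAU (Asn): third position 2-fold.
Four-fold degenerate third positions: 3.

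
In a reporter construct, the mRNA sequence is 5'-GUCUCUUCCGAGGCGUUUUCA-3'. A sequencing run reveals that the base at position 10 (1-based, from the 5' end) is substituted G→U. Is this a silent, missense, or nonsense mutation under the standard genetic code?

nonsense

Position 10 falls in codon 4: GAG → Glu.
After the substitution the codon is UAG → Stop.
The new codon is a stop codon, so this is a nonsense mutation.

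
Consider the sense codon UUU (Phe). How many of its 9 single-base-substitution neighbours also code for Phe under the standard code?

Position 1: none → 0 synonymous.
Position 2: none → 0 synonymous.
Position 3: UUC → 1 synonymous.
Total: 0 + 0 + 1 = 1.

1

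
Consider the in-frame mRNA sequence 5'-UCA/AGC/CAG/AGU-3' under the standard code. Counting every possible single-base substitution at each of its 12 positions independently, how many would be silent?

Codon 1 (UCA, Ser): 3 synonymous substitutions.
Codon 2 (AGC, Ser): 1 synonymous substitution.
Codon 3 (CAG, Gln): 1 synonymous substitution.
Codon 4 (AGU, Ser): 1 synonymous substitution.
Total: 3 + 1 + 1 + 1 = 6.

6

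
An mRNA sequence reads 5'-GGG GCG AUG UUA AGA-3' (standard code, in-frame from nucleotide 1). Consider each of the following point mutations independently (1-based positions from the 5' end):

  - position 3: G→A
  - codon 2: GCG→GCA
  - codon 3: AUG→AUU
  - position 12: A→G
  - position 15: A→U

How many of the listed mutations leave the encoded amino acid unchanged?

Codon 1: GGG (Gly) → GGA (Gly) — synonymous.
Codon 2: GCG (Ala) → GCA (Ala) — synonymous.
Codon 3: AUG (Met) → AUU (Ile) — missense.
Codon 4: UUA (Leu) → UUG (Leu) — synonymous.
Codon 5: AGA (Arg) → AGU (Ser) — missense.
Synonymous: 3 of 5.

3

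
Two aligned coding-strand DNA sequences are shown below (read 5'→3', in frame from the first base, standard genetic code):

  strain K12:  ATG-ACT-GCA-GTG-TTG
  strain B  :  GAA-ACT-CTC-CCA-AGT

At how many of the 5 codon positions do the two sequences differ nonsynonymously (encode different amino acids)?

4

Codon 1: ATG Met / GAA Glu — nonsynonymous.
Codon 2: ACT Thr / ACT Thr — identical.
Codon 3: GCA Ala / CTC Leu — nonsynonymous.
Codon 4: GTG Val / CCA Pro — nonsynonymous.
Codon 5: TTG Leu / AGT Ser — nonsynonymous.
Nonsynonymous differences: 4.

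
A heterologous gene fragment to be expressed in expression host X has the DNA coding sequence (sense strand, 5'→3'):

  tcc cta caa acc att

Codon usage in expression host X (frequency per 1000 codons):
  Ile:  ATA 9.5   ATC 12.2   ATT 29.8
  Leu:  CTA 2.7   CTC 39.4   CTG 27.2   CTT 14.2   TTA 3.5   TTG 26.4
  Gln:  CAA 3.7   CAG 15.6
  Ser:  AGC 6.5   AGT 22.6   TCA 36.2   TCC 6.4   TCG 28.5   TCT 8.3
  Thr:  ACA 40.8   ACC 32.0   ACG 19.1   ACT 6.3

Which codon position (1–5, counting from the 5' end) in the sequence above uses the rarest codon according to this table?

2

Codon 1 TCC (Ser): 6.4 per 1000.
Codon 2 CTA (Leu): 2.7 per 1000.
Codon 3 CAA (Gln): 3.7 per 1000.
Codon 4 ACC (Thr): 32.0 per 1000.
Codon 5 ATT (Ile): 29.8 per 1000.
Lowest frequency is 2.7 at codon 2.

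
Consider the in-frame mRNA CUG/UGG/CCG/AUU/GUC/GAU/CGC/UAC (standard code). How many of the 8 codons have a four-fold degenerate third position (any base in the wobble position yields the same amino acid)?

Codon 1 CUG (Leu): third position 4-fold.
Codon 2 UGG (Trp): third position 1-fold.
Codon 3 CCG (Pro): third position 4-fold.
Codon 4 AUU (Ile): third position 3-fold.
Codon 5 GUC (Val): third position 4-fold.
Codon 6 GAU (Asp): third position 2-fold.
Codon 7 CGC (Arg): third position 4-fold.
Codon 8 UAC (Tyr): third position 2-fold.
Four-fold degenerate third positions: 4.

4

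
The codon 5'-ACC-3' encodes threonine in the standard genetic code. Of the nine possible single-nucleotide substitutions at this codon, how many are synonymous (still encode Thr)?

Position 1: none → 0 synonymous.
Position 2: none → 0 synonymous.
Position 3: ACU, ACA, ACG → 3 synonymous.
Total: 0 + 0 + 3 = 3.

3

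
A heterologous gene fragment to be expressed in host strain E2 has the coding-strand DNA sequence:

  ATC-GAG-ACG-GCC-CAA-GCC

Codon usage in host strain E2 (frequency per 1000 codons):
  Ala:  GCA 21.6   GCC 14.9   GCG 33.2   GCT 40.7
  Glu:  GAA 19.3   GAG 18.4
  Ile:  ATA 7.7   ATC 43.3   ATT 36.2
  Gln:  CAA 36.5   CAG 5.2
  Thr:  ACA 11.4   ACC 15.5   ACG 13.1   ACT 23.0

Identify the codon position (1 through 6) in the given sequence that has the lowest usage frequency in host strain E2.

3

Codon 1 ATC (Ile): 43.3 per 1000.
Codon 2 GAG (Glu): 18.4 per 1000.
Codon 3 ACG (Thr): 13.1 per 1000.
Codon 4 GCC (Ala): 14.9 per 1000.
Codon 5 CAA (Gln): 36.5 per 1000.
Codon 6 GCC (Ala): 14.9 per 1000.
Lowest frequency is 13.1 at codon 3.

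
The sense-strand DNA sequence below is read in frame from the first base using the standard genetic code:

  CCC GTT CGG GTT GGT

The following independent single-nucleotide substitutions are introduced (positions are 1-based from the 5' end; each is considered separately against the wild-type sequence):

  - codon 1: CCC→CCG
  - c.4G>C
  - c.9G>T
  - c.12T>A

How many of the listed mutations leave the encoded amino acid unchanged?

Codon 1: CCC (Pro) → CCG (Pro) — synonymous.
Codon 2: GTT (Val) → CTT (Leu) — missense.
Codon 3: CGG (Arg) → CGT (Arg) — synonymous.
Codon 4: GTT (Val) → GTA (Val) — synonymous.
Synonymous: 3 of 4.

3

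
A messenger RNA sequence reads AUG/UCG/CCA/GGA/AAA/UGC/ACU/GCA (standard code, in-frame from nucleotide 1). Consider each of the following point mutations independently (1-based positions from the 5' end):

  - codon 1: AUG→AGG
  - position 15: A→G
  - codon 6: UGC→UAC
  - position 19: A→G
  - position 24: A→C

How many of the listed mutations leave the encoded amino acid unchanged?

Codon 1: AUG (Met) → AGG (Arg) — missense.
Codon 5: AAA (Lys) → AAG (Lys) — synonymous.
Codon 6: UGC (Cys) → UAC (Tyr) — missense.
Codon 7: ACU (Thr) → GCU (Ala) — missense.
Codon 8: GCA (Ala) → GCC (Ala) — synonymous.
Synonymous: 2 of 5.

2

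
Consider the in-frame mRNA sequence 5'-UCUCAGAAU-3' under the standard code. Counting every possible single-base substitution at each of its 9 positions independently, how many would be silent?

5

Codon 1 (UCU, Ser): 3 synonymous substitutions.
Codon 2 (CAG, Gln): 1 synonymous substitution.
Codon 3 (AAU, Asn): 1 synonymous substitution.
Total: 3 + 1 + 1 = 5.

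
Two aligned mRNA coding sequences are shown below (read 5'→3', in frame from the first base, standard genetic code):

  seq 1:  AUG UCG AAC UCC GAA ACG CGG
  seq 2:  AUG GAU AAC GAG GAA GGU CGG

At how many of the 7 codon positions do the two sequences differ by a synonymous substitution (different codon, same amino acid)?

0

Codon 1: AUG Met / AUG Met — identical.
Codon 2: UCG Ser / GAU Asp — nonsynonymous.
Codon 3: AAC Asn / AAC Asn — identical.
Codon 4: UCC Ser / GAG Glu — nonsynonymous.
Codon 5: GAA Glu / GAA Glu — identical.
Codon 6: ACG Thr / GGU Gly — nonsynonymous.
Codon 7: CGG Arg / CGG Arg — identical.
Synonymous differences: 0.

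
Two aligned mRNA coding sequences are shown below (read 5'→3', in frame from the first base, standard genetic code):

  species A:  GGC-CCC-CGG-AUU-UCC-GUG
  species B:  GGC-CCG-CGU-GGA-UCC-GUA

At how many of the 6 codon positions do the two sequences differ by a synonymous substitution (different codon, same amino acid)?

Codon 1: GGC Gly / GGC Gly — identical.
Codon 2: CCC Pro / CCG Pro — synonymous.
Codon 3: CGG Arg / CGU Arg — synonymous.
Codon 4: AUU Ile / GGA Gly — nonsynonymous.
Codon 5: UCC Ser / UCC Ser — identical.
Codon 6: GUG Val / GUA Val — synonymous.
Synonymous differences: 3.

3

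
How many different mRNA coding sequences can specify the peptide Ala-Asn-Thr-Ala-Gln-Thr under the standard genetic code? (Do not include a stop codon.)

1024

Ala: 4 codons.
Asn: 2 codons.
Thr: 4 codons.
Ala: 4 codons.
Gln: 2 codons.
Thr: 4 codons.
4 × 2 × 4 × 4 × 2 × 4 = 1024.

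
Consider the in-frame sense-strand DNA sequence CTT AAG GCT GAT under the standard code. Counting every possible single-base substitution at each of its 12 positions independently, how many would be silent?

8

Codon 1 (CTT, Leu): 3 synonymous substitutions.
Codon 2 (AAG, Lys): 1 synonymous substitution.
Codon 3 (GCT, Ala): 3 synonymous substitutions.
Codon 4 (GAT, Asp): 1 synonymous substitution.
Total: 3 + 1 + 3 + 1 = 8.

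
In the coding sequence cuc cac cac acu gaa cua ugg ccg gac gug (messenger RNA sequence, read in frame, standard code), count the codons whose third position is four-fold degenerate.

5

Codon 1 CUC (Leu): third position 4-fold.
Codon 2 CAC (His): third position 2-fold.
Codon 3 CAC (His): third position 2-fold.
Codon 4 ACU (Thr): third position 4-fold.
Codon 5 GAA (Glu): third position 2-fold.
Codon 6 CUA (Leu): third position 4-fold.
Codon 7 UGG (Trp): third position 1-fold.
Codon 8 CCG (Pro): third position 4-fold.
Codon 9 GAC (Asp): third position 2-fold.
Codon 10 GUG (Val): third position 4-fold.
Four-fold degenerate third positions: 5.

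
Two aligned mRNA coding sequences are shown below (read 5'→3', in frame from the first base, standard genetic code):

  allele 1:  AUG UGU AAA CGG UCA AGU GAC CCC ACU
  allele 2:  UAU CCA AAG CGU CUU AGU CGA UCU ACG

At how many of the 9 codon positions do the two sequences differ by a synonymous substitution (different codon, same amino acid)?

3

Codon 1: AUG Met / UAU Tyr — nonsynonymous.
Codon 2: UGU Cys / CCA Pro — nonsynonymous.
Codon 3: AAA Lys / AAG Lys — synonymous.
Codon 4: CGG Arg / CGU Arg — synonymous.
Codon 5: UCA Ser / CUU Leu — nonsynonymous.
Codon 6: AGU Ser / AGU Ser — identical.
Codon 7: GAC Asp / CGA Arg — nonsynonymous.
Codon 8: CCC Pro / UCU Ser — nonsynonymous.
Codon 9: ACU Thr / ACG Thr — synonymous.
Synonymous differences: 3.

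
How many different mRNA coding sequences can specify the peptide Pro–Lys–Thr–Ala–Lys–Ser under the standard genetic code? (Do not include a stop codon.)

Pro: 4 codons.
Lys: 2 codons.
Thr: 4 codons.
Ala: 4 codons.
Lys: 2 codons.
Ser: 6 codons.
4 × 2 × 4 × 4 × 2 × 6 = 1536.

1536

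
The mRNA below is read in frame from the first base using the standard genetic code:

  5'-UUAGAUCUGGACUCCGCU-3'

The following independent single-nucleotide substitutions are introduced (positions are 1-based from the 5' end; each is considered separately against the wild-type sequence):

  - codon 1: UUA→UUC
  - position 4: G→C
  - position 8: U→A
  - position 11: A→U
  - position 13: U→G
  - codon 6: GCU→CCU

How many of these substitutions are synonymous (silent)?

Codon 1: UUA (Leu) → UUC (Phe) — missense.
Codon 2: GAU (Asp) → CAU (His) — missense.
Codon 3: CUG (Leu) → CAG (Gln) — missense.
Codon 4: GAC (Asp) → GUC (Val) — missense.
Codon 5: UCC (Ser) → GCC (Ala) — missense.
Codon 6: GCU (Ala) → CCU (Pro) — missense.
Synonymous: 0 of 6.

0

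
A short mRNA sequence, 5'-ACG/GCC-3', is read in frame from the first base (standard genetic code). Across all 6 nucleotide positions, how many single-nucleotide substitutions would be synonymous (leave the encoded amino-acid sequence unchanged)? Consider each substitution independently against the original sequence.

6

Codon 1 (ACG, Thr): 3 synonymous substitutions.
Codon 2 (GCC, Ala): 3 synonymous substitutions.
Total: 3 + 3 = 6.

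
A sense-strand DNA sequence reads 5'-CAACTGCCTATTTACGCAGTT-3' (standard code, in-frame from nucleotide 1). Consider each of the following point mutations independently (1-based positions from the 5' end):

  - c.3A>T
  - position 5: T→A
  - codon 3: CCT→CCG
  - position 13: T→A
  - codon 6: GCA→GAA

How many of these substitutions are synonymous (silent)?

Codon 1: CAA (Gln) → CAT (His) — missense.
Codon 2: CTG (Leu) → CAG (Gln) — missense.
Codon 3: CCT (Pro) → CCG (Pro) — synonymous.
Codon 5: TAC (Tyr) → AAC (Asn) — missense.
Codon 6: GCA (Ala) → GAA (Glu) — missense.
Synonymous: 1 of 5.

1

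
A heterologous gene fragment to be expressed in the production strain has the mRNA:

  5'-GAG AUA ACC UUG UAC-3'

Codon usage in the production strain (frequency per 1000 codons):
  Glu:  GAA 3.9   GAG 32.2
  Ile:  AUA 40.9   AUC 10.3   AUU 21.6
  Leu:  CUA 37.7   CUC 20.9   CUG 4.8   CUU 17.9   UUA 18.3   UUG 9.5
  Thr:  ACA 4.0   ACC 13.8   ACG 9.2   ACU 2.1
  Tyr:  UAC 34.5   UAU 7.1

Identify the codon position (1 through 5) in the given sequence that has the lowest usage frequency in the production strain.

4

Codon 1 GAG (Glu): 32.2 per 1000.
Codon 2 AUA (Ile): 40.9 per 1000.
Codon 3 ACC (Thr): 13.8 per 1000.
Codon 4 UUG (Leu): 9.5 per 1000.
Codon 5 UAC (Tyr): 34.5 per 1000.
Lowest frequency is 9.5 at codon 4.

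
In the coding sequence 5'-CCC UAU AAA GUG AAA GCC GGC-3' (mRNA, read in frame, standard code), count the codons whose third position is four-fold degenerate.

4

Codon 1 CCC (Pro): third position 4-fold.
Codon 2 UAU (Tyr): third position 2-fold.
Codon 3 AAA (Lys): third position 2-fold.
Codon 4 GUG (Val): third position 4-fold.
Codon 5 AAA (Lys): third position 2-fold.
Codon 6 GCC (Ala): third position 4-fold.
Codon 7 GGC (Gly): third position 4-fold.
Four-fold degenerate third positions: 4.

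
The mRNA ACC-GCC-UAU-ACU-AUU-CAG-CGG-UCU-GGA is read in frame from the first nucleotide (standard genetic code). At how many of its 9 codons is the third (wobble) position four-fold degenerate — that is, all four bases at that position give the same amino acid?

6

Codon 1 ACC (Thr): third position 4-fold.
Codon 2 GCC (Ala): third position 4-fold.
Codon 3 UAU (Tyr): third position 2-fold.
Codon 4 ACU (Thr): third position 4-fold.
Codon 5 AUU (Ile): third position 3-fold.
Codon 6 CAG (Gln): third position 2-fold.
Codon 7 CGG (Arg): third position 4-fold.
Codon 8 UCU (Ser): third position 4-fold.
Codon 9 GGA (Gly): third position 4-fold.
Four-fold degenerate third positions: 6.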